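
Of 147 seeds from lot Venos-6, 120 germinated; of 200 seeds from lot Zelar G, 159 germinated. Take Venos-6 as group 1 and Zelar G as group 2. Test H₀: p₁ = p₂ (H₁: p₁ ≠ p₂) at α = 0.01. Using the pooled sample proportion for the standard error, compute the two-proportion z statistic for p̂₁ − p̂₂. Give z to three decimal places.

p̂₁ = 120/147 = 0.81633, p̂₂ = 159/200 = 0.79500.
Pooled p̂ = (120+159)/(147+200) = 279/347 = 0.80403.
SE = √(0.157563 × 0.0118027) = 0.04312.
z = (0.81633 − 0.79500)/0.04312 = 0.02133/0.04312 = 0.495.
Two-sided p-value ≈ 2·Φ(−0.495) = 0.6209; since p > α = 0.01, fail to reject H₀.

z = 0.495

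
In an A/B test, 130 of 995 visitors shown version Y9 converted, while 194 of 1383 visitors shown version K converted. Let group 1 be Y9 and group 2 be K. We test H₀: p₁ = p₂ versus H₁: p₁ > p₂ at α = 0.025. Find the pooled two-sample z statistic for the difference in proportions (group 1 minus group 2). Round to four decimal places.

z = -0.6747

p̂₁ = 130/995 = 0.130653, p̂₂ = 194/1383 = 0.140275.
Pooled p̂ = (130+194)/(995+1383) = 324/2378 = 0.136249.
SE = √(0.117685 × 0.00172809) = 0.014261.
z = (0.130653 − 0.140275)/0.014261 = -0.009622/0.014261 = -0.6747.
p-value = P(Z > -0.675) ≈ 0.7501, so at α = 0.025 we fail to reject H₀.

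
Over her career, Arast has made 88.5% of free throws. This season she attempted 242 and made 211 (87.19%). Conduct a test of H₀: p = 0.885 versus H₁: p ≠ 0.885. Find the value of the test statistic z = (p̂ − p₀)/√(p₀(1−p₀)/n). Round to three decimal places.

p̂ = 211/242 ≈ 0.87190.
Standard error under H₀: √(0.885×0.115/242) = 0.02051.
z = (0.87190 − 0.885)/0.02051 = -0.01310/0.02051 = -0.639.

z = -0.639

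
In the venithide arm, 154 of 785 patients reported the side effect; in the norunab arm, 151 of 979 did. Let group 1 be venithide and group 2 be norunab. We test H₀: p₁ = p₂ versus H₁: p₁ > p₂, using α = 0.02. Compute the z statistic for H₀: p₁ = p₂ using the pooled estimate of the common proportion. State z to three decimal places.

z = 2.315

p̂₁ = 154/785 = 0.19618, p̂₂ = 151/979 = 0.15424.
Pooled p̂ = (154+151)/(785+979) = 305/1764 = 0.17290.
SE = √(p̂(1−p̂)(1/n₁+1/n₂)) = √(0.17290·0.82710·0.00229534) = √(0.00032825) = 0.01812.
z = (0.19618 − 0.15424)/0.01812 = 0.04194/0.01812 = 2.315.
p-value = P(Z > 2.315) ≈ 0.0103. With α = 0.02, reject H₀.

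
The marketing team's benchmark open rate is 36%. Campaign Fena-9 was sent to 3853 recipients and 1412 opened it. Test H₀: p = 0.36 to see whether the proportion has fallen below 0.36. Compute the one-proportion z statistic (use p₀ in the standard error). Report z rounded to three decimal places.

z = 0.836

p̂ = 1412/3853 ≈ 0.366468.
SE = √(p₀(1−p₀)/n) = √(0.2304/3853) = 0.007733.
z = (0.366468 − 0.36)/0.007733 = 0.006468/0.007733 = 0.836.
p-value = P(Z < 0.836) ≈ 0.7985.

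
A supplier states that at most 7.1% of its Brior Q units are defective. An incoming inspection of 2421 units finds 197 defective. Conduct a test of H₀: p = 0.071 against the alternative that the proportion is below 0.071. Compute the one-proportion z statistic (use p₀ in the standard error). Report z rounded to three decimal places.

p̂ = 197/2421 ≈ 0.08137.
Under H₀, SE = √(0.071·0.929/2421) = √(2.72445e-05) = 0.00522.
z = (0.08137 − 0.071)/0.00522 = 0.01037/0.00522 = 1.987.
p-value = P(Z < 1.987) ≈ 0.9765.

z = 1.987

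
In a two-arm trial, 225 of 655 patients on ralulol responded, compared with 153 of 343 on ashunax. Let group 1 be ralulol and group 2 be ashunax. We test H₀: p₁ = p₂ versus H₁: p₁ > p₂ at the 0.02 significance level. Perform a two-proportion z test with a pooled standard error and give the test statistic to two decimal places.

p̂₁ = 225/655 = 0.34351, p̂₂ = 153/343 = 0.44606.
Pooled p̂ = (225+153)/(655+343) = 378/998 = 0.37876.
SE = √(p̂(1−p̂)(1/n₁+1/n₂)) = √(0.37876·0.62124·0.00444217) = √(0.00104524) = 0.03233.
z = (0.34351 − 0.44606)/0.03233 = -0.10255/0.03233 = -3.17.
p-value = P(Z > -3.172) ≈ 0.9992, so at α = 0.02 we fail to reject H₀.

z = -3.17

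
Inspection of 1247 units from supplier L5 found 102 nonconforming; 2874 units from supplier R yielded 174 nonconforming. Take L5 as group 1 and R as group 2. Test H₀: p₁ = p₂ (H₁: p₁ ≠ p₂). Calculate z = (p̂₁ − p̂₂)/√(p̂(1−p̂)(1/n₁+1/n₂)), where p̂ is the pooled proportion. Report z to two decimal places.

p̂₁ = 102/1247 = 0.0818, p̂₂ = 174/2874 = 0.0605.
Pooled p̂ = (102+174)/(1247+2874) = 276/4121 = 0.0670.
SE = √(p̂(1−p̂)(1/n₁+1/n₂)) = √(0.0670·0.9330·0.00114987) = √(7.18538e-05) = 0.0085.
z = (0.0818 − 0.0605)/0.0085 = 0.0213/0.0085 = 2.51.
p-value = 2·P(Z > 2.507) ≈ 0.0122.

z = 2.51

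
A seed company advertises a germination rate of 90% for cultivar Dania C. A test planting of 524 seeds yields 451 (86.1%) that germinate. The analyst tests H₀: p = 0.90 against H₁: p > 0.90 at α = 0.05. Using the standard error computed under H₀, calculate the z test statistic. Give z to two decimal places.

z = -3.00

p̂ = 451/524 = 0.8607.
Standard error under H₀: √(0.9×0.1/524) = 0.0131.
z = (0.8607 − 0.9)/0.0131 = -0.0393/0.0131 = -3.00.
p-value = P(Z > -3.000) ≈ 0.9986; since p > α = 0.05, fail to reject H₀.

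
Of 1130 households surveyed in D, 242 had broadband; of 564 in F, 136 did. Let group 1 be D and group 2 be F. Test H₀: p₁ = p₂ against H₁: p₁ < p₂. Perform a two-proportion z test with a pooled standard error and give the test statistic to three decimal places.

z = -1.257

p̂₁ = 242/1130 = 0.214159, p̂₂ = 136/564 = 0.241135.
Pooled p̂ = (242+136)/(1130+564) = 378/1694 = 0.223140.
SE = √(p̂(1−p̂)(1/n₁+1/n₂)) = √(0.223140·0.776860·0.00265801) = √(0.000460762) = 0.021465.
z = (0.214159 − 0.241135)/0.021465 = -0.026976/0.021465 = -1.257.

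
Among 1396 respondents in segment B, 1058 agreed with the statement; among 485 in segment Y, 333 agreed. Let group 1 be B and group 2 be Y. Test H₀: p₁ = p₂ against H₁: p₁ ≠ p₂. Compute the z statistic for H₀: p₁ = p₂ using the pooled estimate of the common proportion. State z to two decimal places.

p̂₁ = 1058/1396 = 0.75788, p̂₂ = 333/485 = 0.68660.
Pooled p̂ = (1058+333)/(1396+485) = 1391/1881 = 0.73950.
SE = √(p̂(1−p̂)(1/n₁+1/n₂)) = √(0.73950·0.26050·0.00277819) = √(0.000535189) = 0.02313.
z = (0.75788 − 0.68660)/0.02313 = 0.07128/0.02313 = 3.08.
Two-sided p-value ≈ 2·Φ(−3.081) = 0.0021.

z = 3.08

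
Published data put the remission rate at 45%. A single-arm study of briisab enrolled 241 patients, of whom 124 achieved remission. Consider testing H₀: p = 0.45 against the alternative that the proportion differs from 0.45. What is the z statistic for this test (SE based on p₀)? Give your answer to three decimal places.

z = 2.013

p̂ = 124/241 ≈ 0.51452.
SE = √(p₀(1−p₀)/n) = √(0.2475/241) = 0.03205.
z = (0.51452 − 0.45)/0.03205 = 0.06452/0.03205 = 2.013.
Two-sided p-value ≈ 2·Φ(−2.013) = 0.0441.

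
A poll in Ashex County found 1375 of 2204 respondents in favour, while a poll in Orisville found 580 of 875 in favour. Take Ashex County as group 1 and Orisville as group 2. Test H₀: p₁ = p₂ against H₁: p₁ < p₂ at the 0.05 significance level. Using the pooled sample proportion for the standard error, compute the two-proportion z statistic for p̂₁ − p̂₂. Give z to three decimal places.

z = -2.027

p̂₁ = 1375/2204 ≈ 0.62387, p̂₂ = 580/875 ≈ 0.66286.
Pooled p̂ = (1375+580)/(2204+875) = 1955/3079 = 0.63495.
SE = √(p̂(1−p̂)(1/n₁+1/n₂)) = √(0.63495·0.36505·0.00159658) = √(0.00037007) = 0.01924.
z = (0.62387 − 0.66286)/0.01924 = -0.03899/0.01924 = -2.027.
p-value = P(Z < -2.027) ≈ 0.0213. With α = 0.05, reject H₀.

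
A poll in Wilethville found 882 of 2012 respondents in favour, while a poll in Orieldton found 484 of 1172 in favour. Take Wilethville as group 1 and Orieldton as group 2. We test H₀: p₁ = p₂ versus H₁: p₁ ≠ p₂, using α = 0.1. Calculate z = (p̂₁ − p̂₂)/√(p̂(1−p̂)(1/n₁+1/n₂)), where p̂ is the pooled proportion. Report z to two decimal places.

z = 1.40

p̂₁ = 882/2012 ≈ 0.4384, p̂₂ = 484/1172 ≈ 0.4130.
Pooled p̂ = (882+484)/(2012+1172) = 1366/3184 = 0.4290.
SE = √(p̂(1−p̂)(1/n₁+1/n₂)) = √(0.4290·0.5710·0.00135026) = √(0.000330762) = 0.0182.
z = (0.4384 − 0.4130)/0.0182 = 0.0254/0.0182 = 1.40.
p-value = 2·P(Z > 1.397) ≈ 0.1625; since p > α = 0.1, fail to reject H₀.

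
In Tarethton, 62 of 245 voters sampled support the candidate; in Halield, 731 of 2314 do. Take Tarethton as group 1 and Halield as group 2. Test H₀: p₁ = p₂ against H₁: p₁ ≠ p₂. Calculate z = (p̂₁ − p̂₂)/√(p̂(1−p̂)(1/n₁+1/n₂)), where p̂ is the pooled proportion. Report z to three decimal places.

p̂₁ = 62/245 ≈ 0.25306, p̂₂ = 731/2314 ≈ 0.31590.
Pooled p̂ = (62+731)/(245+2314) = 793/2559 = 0.30989.
SE = √(p̂(1−p̂)(1/n₁+1/n₂)) = √(0.30989·0.69011·0.00451378) = √(0.000965304) = 0.03107.
z = (0.25306 − 0.31590)/0.03107 = -0.06284/0.03107 = -2.023.

z = -2.023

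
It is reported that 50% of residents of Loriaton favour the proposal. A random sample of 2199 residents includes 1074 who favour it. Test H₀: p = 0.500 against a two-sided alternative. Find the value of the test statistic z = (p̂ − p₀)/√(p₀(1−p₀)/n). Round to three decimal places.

z = -1.088

p̂ = 1074/2199 ≈ 0.48840.
SE = √(p₀(1−p₀)/n) = √(0.25/2199) = 0.01066.
z = (0.48840 − 0.5)/0.01066 = -0.01160/0.01066 = -1.088.
p-value = 2·P(Z > 1.088) ≈ 0.2768.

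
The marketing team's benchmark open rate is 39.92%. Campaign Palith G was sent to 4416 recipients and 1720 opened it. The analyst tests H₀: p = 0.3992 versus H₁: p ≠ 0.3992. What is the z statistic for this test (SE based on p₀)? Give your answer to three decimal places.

z = -1.317

p̂ = 1720/4416 ≈ 0.389493.
Standard error under H₀: √(0.3992×0.6008/4416) = 0.007370.
z = (0.389493 − 0.3992)/0.007370 = -0.009707/0.007370 = -1.317.
p-value = 2·P(Z > 1.317) ≈ 0.1878.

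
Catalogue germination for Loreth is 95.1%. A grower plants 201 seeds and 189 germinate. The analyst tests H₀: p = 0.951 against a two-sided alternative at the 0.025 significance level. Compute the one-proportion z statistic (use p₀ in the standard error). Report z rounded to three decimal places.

p̂ = 189/201 ≈ 0.94030.
SE = √(p₀(1−p₀)/n) = √(0.046599/201) = 0.01523.
z = (0.94030 − 0.951)/0.01523 = -0.01070/0.01523 = -0.703.
p-value = 2·P(Z > 0.703) ≈ 0.4822. With α = 0.025, fail to reject H₀.

z = -0.703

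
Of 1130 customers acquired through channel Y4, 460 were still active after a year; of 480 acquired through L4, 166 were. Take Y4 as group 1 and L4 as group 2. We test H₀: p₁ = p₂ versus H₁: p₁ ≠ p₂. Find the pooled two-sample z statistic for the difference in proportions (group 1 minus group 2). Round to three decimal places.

z = 2.306

p̂₁ = 460/1130 = 0.40708, p̂₂ = 166/480 = 0.34583.
Pooled p̂ = (460+166)/(1130+480) = 626/1610 = 0.38882.
SE = √(p̂(1−p̂)(1/n₁+1/n₂)) = √(0.38882·0.61118·0.00296829) = √(0.000705381) = 0.02656.
z = (0.40708 − 0.34583)/0.02656 = 0.06125/0.02656 = 2.306.
p-value = 2·P(Z > 2.306) ≈ 0.0211.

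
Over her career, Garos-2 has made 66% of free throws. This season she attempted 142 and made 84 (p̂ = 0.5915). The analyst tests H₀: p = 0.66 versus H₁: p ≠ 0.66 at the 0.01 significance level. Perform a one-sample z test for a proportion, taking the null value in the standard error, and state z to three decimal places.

p̂ = 84/142 = 0.59155.
Standard error under H₀: √(0.66×0.34/142) = 0.03975.
z = (0.59155 − 0.66)/0.03975 = -0.06845/0.03975 = -1.722.
Two-sided p-value ≈ 2·Φ(−1.722) = 0.0851, so at α = 0.01 we fail to reject H₀.

z = -1.722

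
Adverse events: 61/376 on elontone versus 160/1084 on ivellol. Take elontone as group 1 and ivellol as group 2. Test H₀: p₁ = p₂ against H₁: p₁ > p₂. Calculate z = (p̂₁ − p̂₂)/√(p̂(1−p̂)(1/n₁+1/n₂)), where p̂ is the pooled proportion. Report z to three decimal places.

z = 0.682

p̂₁ = 61/376 ≈ 0.16223, p̂₂ = 160/1084 ≈ 0.14760.
Pooled p̂ = (61+160)/(376+1084) = 221/1460 = 0.15137.
SE = √(0.128457 × 0.00358208) = 0.02145.
z = (0.16223 − 0.14760)/0.02145 = 0.01463/0.02145 = 0.682.
p-value = P(Z > 0.682) ≈ 0.2476.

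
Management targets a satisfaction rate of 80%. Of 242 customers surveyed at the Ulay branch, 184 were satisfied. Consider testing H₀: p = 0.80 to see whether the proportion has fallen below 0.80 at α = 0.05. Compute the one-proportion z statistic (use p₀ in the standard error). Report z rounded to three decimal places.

z = -1.543

p̂ = 184/242 = 0.76033.
Under H₀, SE = √(0.8·0.2/242) = √(0.000661157) = 0.02571.
z = (0.76033 − 0.8)/0.02571 = -0.03967/0.02571 = -1.543.
p-value = P(Z < -1.543) ≈ 0.0614; since p > α = 0.05, fail to reject H₀.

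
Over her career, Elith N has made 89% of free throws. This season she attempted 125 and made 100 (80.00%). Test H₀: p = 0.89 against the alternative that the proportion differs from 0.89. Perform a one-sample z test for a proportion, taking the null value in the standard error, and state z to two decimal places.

z = -3.22

p̂ = 100/125 ≈ 0.80000.
Under H₀, SE = √(0.89·0.11/125) = √(0.0007832) = 0.02799.
z = (0.80000 − 0.89)/0.02799 = -0.09000/0.02799 = -3.22.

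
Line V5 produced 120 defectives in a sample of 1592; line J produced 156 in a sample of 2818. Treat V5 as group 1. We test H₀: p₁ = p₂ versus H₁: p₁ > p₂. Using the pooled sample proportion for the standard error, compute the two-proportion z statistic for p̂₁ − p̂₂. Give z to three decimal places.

z = 2.636

p̂₁ = 120/1592 ≈ 0.075377, p̂₂ = 156/2818 ≈ 0.055358.
Pooled p̂ = (120+156)/(1592+2818) = 276/4410 = 0.062585.
SE = √(0.0586681 × 0.000983002) = 0.007594.
z = (0.075377 − 0.055358)/0.007594 = 0.020019/0.007594 = 2.636.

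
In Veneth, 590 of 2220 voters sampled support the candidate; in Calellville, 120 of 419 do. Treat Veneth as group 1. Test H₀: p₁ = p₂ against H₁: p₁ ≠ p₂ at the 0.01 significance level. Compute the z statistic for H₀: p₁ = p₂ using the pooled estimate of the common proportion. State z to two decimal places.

p̂₁ = 590/2220 = 0.2658, p̂₂ = 120/419 = 0.2864.
Pooled p̂ = (590+120)/(2220+419) = 710/2639 = 0.2690.
SE = √(0.196658 × 0.00283709) = 0.0236.
z = (0.2658 − 0.2864)/0.0236 = -0.0206/0.0236 = -0.87.
Two-sided p-value ≈ 2·Φ(−0.873) = 0.3824. With α = 0.01, fail to reject H₀.

z = -0.87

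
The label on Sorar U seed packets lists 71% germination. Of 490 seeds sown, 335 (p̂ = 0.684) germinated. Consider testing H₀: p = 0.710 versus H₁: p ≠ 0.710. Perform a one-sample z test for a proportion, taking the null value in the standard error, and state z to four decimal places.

z = -1.2843

p̂ = 335/490 ≈ 0.683673.
Standard error under H₀: √(0.71×0.29/490) = 0.020499.
z = (0.683673 − 0.71)/0.020499 = -0.026327/0.020499 = -1.2843.
p-value = 2·P(Z > 1.284) ≈ 0.1990.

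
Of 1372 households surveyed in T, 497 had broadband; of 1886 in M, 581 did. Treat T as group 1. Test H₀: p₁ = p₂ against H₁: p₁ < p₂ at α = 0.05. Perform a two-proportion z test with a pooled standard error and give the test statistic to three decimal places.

z = 3.245

p̂₁ = 497/1372 = 0.362245, p̂₂ = 581/1886 = 0.308059.
Pooled p̂ = (497+581)/(1372+1886) = 1078/3258 = 0.330878.
SE = √(0.221398 × 0.00125909) = 0.016696.
z = (0.362245 − 0.308059)/0.016696 = 0.054186/0.016696 = 3.245.
p-value = P(Z < 3.245) ≈ 0.9994; since p > α = 0.05, fail to reject H₀.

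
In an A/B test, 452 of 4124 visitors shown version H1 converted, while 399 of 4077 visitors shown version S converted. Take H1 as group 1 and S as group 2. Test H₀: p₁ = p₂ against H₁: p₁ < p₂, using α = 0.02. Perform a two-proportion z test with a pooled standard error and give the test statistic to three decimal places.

z = 1.743

p̂₁ = 452/4124 ≈ 0.109602, p̂₂ = 399/4077 ≈ 0.097866.
Pooled p̂ = (452+399)/(4124+4077) = 851/8201 = 0.103768.
SE = √(p̂(1−p̂)(1/n₁+1/n₂)) = √(0.103768·0.896232·0.000487761) = √(4.53618e-05) = 0.006735.
z = (0.109602 − 0.097866)/0.006735 = 0.011736/0.006735 = 1.743.
p-value = P(Z < 1.743) ≈ 0.9593, so at α = 0.02 we fail to reject H₀.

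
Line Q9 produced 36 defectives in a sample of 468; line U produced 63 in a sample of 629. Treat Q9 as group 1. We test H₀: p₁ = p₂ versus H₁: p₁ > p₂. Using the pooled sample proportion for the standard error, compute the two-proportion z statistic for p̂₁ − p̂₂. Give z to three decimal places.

z = -1.328

p̂₁ = 36/468 = 0.076923, p̂₂ = 63/629 = 0.100159.
Pooled p̂ = (36+63)/(468+629) = 99/1097 = 0.090246.
SE = √(p̂(1−p̂)(1/n₁+1/n₂)) = √(0.090246·0.909754·0.00372658) = √(0.000305959) = 0.017492.
z = (0.076923 − 0.100159)/0.017492 = -0.023236/0.017492 = -1.328.
p-value = P(Z > -1.328) ≈ 0.9080.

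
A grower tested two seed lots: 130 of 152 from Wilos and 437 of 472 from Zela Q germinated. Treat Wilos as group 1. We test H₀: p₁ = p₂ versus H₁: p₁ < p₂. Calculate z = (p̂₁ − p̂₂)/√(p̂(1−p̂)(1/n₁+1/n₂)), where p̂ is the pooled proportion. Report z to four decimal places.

z = -2.6270

p̂₁ = 130/152 ≈ 0.855263, p̂₂ = 437/472 ≈ 0.925847.
Pooled p̂ = (130+437)/(152+472) = 567/624 = 0.908654.
SE = √(p̂(1−p̂)(1/n₁+1/n₂)) = √(0.908654·0.091346·0.00869759) = √(0.000721918) = 0.026869.
z = (0.855263 − 0.925847)/0.026869 = -0.070584/0.026869 = -2.6270.
p-value = P(Z < -2.627) ≈ 0.0043.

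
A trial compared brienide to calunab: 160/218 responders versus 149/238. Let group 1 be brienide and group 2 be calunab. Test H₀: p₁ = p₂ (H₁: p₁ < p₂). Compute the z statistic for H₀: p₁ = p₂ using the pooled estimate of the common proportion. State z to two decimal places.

p̂₁ = 160/218 = 0.7339, p̂₂ = 149/238 = 0.6261.
Pooled p̂ = (160+149)/(218+238) = 309/456 = 0.6776.
SE = √(0.218447 × 0.00878884) = 0.0438.
z = (0.7339 − 0.6261)/0.0438 = 0.1078/0.0438 = 2.46.
p-value = P(Z < 2.462) ≈ 0.9931.

z = 2.46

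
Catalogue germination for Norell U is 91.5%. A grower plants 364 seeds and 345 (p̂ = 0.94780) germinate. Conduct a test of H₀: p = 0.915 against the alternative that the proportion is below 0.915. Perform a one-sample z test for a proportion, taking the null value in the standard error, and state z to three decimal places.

z = 2.244

p̂ = 345/364 ≈ 0.94780.
SE = √(p₀(1−p₀)/n) = √(0.077775/364) = 0.01462.
z = (0.94780 − 0.915)/0.01462 = 0.03280/0.01462 = 2.244.
p-value = P(Z < 2.244) ≈ 0.9876.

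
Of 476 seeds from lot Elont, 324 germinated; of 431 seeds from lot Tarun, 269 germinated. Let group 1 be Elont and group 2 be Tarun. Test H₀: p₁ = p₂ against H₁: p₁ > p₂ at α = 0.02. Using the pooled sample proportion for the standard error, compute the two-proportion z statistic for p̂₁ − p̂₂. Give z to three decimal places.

p̂₁ = 324/476 = 0.680672, p̂₂ = 269/431 = 0.624130.
Pooled p̂ = (324+269)/(476+431) = 593/907 = 0.653804.
SE = √(p̂(1−p̂)(1/n₁+1/n₂)) = √(0.653804·0.346196·0.00442103) = √(0.00100067) = 0.031633.
z = (0.680672 − 0.624130)/0.031633 = 0.056542/0.031633 = 1.787.
p-value = P(Z > 1.787) ≈ 0.0369; since p > α = 0.02, fail to reject H₀.

z = 1.787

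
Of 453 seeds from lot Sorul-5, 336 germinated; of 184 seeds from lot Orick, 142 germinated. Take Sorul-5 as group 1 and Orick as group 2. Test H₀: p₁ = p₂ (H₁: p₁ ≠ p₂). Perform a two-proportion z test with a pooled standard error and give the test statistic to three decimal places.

p̂₁ = 336/453 ≈ 0.741722, p̂₂ = 142/184 ≈ 0.771739.
Pooled p̂ = (336+142)/(453+184) = 478/637 = 0.750392.
SE = √(0.187304 × 0.00764229) = 0.037834.
z = (0.741722 − 0.771739)/0.037834 = -0.030017/0.037834 = -0.793.

z = -0.793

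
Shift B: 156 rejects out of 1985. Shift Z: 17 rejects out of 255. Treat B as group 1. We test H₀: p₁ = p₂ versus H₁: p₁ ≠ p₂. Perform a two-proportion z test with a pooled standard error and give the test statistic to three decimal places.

z = 0.671

p̂₁ = 156/1985 ≈ 0.07859, p̂₂ = 17/255 ≈ 0.06667.
Pooled p̂ = (156+17)/(1985+255) = 173/2240 = 0.07723.
SE = √(0.0712673 × 0.00442535) = 0.01776.
z = (0.07859 − 0.06667)/0.01776 = 0.01192/0.01776 = 0.671.
Two-sided p-value ≈ 2·Φ(−0.671) = 0.5020.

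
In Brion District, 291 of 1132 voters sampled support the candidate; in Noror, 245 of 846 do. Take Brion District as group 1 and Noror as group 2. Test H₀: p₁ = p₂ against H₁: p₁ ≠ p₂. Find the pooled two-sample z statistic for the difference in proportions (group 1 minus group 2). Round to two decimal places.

p̂₁ = 291/1132 ≈ 0.2571, p̂₂ = 245/846 ≈ 0.2896.
Pooled p̂ = (291+245)/(1132+846) = 536/1978 = 0.2710.
SE = √(p̂(1−p̂)(1/n₁+1/n₂)) = √(0.2710·0.7290·0.00206543) = √(0.000408025) = 0.0202.
z = (0.2571 − 0.2896)/0.0202 = -0.0325/0.0202 = -1.61.

z = -1.61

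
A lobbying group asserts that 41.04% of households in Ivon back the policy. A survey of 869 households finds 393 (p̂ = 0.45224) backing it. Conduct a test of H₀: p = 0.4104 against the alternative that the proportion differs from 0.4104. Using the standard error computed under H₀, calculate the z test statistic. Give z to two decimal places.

p̂ = 393/869 ≈ 0.45224.
SE = √(p₀(1−p₀)/n) = √(0.24197/869) = 0.01669.
z = (0.45224 − 0.4104)/0.01669 = 0.04184/0.01669 = 2.51.
Two-sided p-value ≈ 2·Φ(−2.508) = 0.0122.

z = 2.51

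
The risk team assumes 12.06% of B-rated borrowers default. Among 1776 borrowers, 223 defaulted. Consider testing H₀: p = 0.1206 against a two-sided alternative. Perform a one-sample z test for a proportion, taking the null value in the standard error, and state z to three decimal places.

p̂ = 223/1776 = 0.12556.
SE = √(p₀(1−p₀)/n) = √(0.10606/1776) = 0.00773.
z = (0.12556 − 0.1206)/0.00773 = 0.00496/0.00773 = 0.642.

z = 0.642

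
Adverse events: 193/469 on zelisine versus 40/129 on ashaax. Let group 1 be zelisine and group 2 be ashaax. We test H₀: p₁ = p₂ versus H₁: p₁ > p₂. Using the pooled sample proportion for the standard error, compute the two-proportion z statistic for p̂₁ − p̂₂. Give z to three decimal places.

p̂₁ = 193/469 = 0.41151, p̂₂ = 40/129 = 0.31008.
Pooled p̂ = (193+40)/(469+129) = 233/598 = 0.38963.
SE = √(0.237819 × 0.00988413) = 0.04848.
z = (0.41151 − 0.31008)/0.04848 = 0.10143/0.04848 = 2.092.

z = 2.092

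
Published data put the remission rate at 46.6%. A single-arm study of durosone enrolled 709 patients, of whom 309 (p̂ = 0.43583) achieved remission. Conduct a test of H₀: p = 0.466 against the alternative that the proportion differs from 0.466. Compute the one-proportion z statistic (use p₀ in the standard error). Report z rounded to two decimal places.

z = -1.61

p̂ = 309/709 ≈ 0.4358.
Under H₀, SE = √(0.466·0.534/709) = √(0.000350979) = 0.0187.
z = (0.4358 − 0.466)/0.0187 = -0.0302/0.0187 = -1.61.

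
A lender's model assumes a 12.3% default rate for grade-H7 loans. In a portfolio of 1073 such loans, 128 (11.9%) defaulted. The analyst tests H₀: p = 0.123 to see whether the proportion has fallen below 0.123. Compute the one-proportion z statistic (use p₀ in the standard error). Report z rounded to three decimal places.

z = -0.370

p̂ = 128/1073 = 0.11929.
Under H₀, SE = √(0.123·0.877/1073) = √(0.000100532) = 0.01003.
z = (0.11929 − 0.123)/0.01003 = -0.00371/0.01003 = -0.370.
p-value = P(Z < -0.370) ≈ 0.3557.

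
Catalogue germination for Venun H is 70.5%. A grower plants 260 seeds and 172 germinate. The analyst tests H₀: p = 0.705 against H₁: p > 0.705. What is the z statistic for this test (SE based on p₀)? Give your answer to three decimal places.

p̂ = 172/260 ≈ 0.66154.
Under H₀, SE = √(0.705·0.295/260) = √(0.000799904) = 0.02828.
z = (0.66154 − 0.705)/0.02828 = -0.04346/0.02828 = -1.537.
p-value = P(Z > -1.537) ≈ 0.9378.

z = -1.537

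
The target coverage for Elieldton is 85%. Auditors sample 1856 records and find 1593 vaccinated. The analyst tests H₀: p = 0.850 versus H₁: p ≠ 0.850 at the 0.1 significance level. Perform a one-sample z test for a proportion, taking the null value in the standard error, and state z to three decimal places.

p̂ = 1593/1856 ≈ 0.85830.
Under H₀, SE = √(0.85·0.15/1856) = √(6.86961e-05) = 0.00829.
z = (0.85830 − 0.85)/0.00829 = 0.00830/0.00829 = 1.001.
p-value = 2·P(Z > 1.001) ≈ 0.3168. With α = 0.1, fail to reject H₀.

z = 1.001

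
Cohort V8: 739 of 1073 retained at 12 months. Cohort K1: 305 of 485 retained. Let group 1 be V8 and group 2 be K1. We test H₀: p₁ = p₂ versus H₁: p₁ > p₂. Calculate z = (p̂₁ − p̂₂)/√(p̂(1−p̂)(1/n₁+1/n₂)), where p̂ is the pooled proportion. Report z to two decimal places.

z = 2.33

p̂₁ = 739/1073 = 0.6887, p̂₂ = 305/485 = 0.6289.
Pooled p̂ = (739+305)/(1073+485) = 1044/1558 = 0.6701.
SE = √(p̂(1−p̂)(1/n₁+1/n₂)) = √(0.6701·0.3299·0.00299382) = √(0.000661843) = 0.0257.
z = (0.6887 − 0.6289)/0.0257 = 0.0598/0.0257 = 2.33.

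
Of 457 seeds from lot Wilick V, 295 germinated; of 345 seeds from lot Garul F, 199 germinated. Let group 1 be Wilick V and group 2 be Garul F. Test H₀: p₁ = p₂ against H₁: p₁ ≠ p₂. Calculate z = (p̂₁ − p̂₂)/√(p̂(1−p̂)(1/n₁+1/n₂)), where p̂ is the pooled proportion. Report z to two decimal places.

p̂₁ = 295/457 = 0.6455, p̂₂ = 199/345 = 0.5768.
Pooled p̂ = (295+199)/(457+345) = 494/802 = 0.6160.
SE = √(0.236553 × 0.00508673) = 0.0347.
z = (0.6455 − 0.5768)/0.0347 = 0.0687/0.0347 = 1.98.

z = 1.98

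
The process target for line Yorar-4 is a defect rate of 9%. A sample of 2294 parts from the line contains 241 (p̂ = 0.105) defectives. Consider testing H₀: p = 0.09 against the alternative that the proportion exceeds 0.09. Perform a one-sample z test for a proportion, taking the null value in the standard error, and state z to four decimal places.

p̂ = 241/2294 ≈ 0.1050567.
Standard error under H₀: √(0.09×0.91/2294) = 0.0059751.
z = (0.1050567 − 0.09)/0.0059751 = 0.0150567/0.0059751 = 2.5199.
p-value = P(Z > 2.520) ≈ 0.0059.

z = 2.5199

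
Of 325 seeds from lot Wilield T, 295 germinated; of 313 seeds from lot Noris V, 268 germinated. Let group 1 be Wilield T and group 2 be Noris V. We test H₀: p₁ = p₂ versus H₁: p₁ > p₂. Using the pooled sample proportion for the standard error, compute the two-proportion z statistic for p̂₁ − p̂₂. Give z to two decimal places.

z = 2.02

p̂₁ = 295/325 = 0.9077, p̂₂ = 268/313 = 0.8562.
Pooled p̂ = (295+268)/(325+313) = 563/638 = 0.8824.
SE = √(p̂(1−p̂)(1/n₁+1/n₂)) = √(0.8824·0.1176·0.00627181) = √(0.000650611) = 0.0255.
z = (0.9077 − 0.8562)/0.0255 = 0.0515/0.0255 = 2.02.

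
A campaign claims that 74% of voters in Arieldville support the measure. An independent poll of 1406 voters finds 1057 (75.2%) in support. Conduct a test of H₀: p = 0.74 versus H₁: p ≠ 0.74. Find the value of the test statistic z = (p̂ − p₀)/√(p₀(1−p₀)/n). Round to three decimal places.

p̂ = 1057/1406 = 0.75178.
Under H₀, SE = √(0.74·0.26/1406) = √(0.000136842) = 0.01170.
z = (0.75178 − 0.74)/0.01170 = 0.01178/0.01170 = 1.007.

z = 1.007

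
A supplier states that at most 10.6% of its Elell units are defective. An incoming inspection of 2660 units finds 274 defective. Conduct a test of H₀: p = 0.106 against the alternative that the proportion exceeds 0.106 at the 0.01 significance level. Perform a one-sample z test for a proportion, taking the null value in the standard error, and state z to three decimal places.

p̂ = 274/2660 = 0.10301.
SE = √(p₀(1−p₀)/n) = √(0.094764/2660) = 0.00597.
z = (0.10301 − 0.106)/0.00597 = -0.00299/0.00597 = -0.501.
p-value = P(Z > -0.501) ≈ 0.6919. With α = 0.01, fail to reject H₀.

z = -0.501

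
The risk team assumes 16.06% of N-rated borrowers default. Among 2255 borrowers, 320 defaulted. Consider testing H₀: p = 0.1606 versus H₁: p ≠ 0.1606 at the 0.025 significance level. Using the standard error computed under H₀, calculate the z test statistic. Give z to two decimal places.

z = -2.42

p̂ = 320/2255 = 0.14191.
Under H₀, SE = √(0.1606·0.8394/2255) = √(5.97817e-05) = 0.00773.
z = (0.14191 − 0.1606)/0.00773 = -0.01869/0.00773 = -2.42.
Two-sided p-value ≈ 2·Φ(−2.418) = 0.0156. With α = 0.025, reject H₀.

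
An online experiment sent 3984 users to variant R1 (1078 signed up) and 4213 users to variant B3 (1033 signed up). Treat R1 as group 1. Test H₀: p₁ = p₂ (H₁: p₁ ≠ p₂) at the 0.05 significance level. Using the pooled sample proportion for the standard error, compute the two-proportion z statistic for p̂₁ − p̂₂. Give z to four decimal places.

p̂₁ = 1078/3984 ≈ 0.27058233, p̂₂ = 1033/4213 ≈ 0.24519345.
Pooled p̂ = (1078+1033)/(3984+4213) = 2111/8197 = 0.25753324.
SE = √(p̂(1−p̂)(1/n₁+1/n₂)) = √(0.25753324·0.74246676·0.000488365) = √(9.33801e-05) = 0.00966334.
z = (0.27058233 − 0.24519345)/0.00966334 = 0.02538888/0.00966334 = 2.6273.
p-value = 2·P(Z > 2.627) ≈ 0.0086, so at α = 0.05 we reject H₀.

z = 2.6273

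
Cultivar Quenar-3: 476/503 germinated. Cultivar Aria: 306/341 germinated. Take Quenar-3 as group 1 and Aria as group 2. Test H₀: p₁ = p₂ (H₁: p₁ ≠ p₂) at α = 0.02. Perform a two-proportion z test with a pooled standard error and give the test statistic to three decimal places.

p̂₁ = 476/503 ≈ 0.94632, p̂₂ = 306/341 ≈ 0.89736.
Pooled p̂ = (476+306)/(503+341) = 782/844 = 0.92654.
SE = √(0.0680634 × 0.00492062) = 0.01830.
z = (0.94632 − 0.89736)/0.01830 = 0.04896/0.01830 = 2.675.
Two-sided p-value ≈ 2·Φ(−2.675) = 0.0075, so at α = 0.02 we reject H₀.

z = 2.675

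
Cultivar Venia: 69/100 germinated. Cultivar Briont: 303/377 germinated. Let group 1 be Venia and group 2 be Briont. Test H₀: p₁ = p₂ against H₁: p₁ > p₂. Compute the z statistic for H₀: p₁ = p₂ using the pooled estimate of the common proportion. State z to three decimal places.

z = -2.440

p̂₁ = 69/100 ≈ 0.69000, p̂₂ = 303/377 ≈ 0.80371.
Pooled p̂ = (69+303)/(100+377) = 372/477 = 0.77987.
SE = √(p̂(1−p̂)(1/n₁+1/n₂)) = √(0.77987·0.22013·0.0126525) = √(0.00217206) = 0.04661.
z = (0.69000 − 0.80371)/0.04661 = -0.11371/0.04661 = -2.440.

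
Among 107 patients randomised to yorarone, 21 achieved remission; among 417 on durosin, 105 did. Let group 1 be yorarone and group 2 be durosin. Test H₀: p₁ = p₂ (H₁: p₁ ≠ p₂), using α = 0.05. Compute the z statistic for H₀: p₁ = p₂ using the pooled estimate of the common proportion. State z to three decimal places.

z = -1.199

p̂₁ = 21/107 = 0.19626, p̂₂ = 105/417 = 0.25180.
Pooled p̂ = (21+105)/(107+417) = 126/524 = 0.24046.
SE = √(0.182638 × 0.0117439) = 0.04631.
z = (0.19626 − 0.25180)/0.04631 = -0.05554/0.04631 = -1.199.
p-value = 2·P(Z > 1.199) ≈ 0.2305. With α = 0.05, fail to reject H₀.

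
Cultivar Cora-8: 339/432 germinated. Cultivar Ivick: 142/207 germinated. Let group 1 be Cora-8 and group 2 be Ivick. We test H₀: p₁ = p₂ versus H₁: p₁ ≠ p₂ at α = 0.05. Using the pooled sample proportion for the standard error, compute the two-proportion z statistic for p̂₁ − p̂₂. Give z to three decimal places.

p̂₁ = 339/432 = 0.78472, p̂₂ = 142/207 = 0.68599.
Pooled p̂ = (339+142)/(432+207) = 481/639 = 0.75274.
SE = √(p̂(1−p̂)(1/n₁+1/n₂)) = √(0.75274·0.24726·0.00714573) = √(0.00132999) = 0.03647.
z = (0.78472 − 0.68599)/0.03647 = 0.09873/0.03647 = 2.707.
Two-sided p-value ≈ 2·Φ(−2.707) = 0.0068, so at α = 0.05 we reject H₀.

z = 2.707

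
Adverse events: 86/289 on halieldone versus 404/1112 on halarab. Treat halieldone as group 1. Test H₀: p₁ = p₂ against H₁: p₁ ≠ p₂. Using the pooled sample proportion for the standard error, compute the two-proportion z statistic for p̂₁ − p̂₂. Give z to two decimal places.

z = -2.09

p̂₁ = 86/289 ≈ 0.2976, p̂₂ = 404/1112 ≈ 0.3633.
Pooled p̂ = (86+404)/(289+1112) = 490/1401 = 0.3498.
SE = √(p̂(1−p̂)(1/n₁+1/n₂)) = √(0.3498·0.6502·0.00435949) = √(0.000991457) = 0.0315.
z = (0.2976 − 0.3633)/0.0315 = -0.0657/0.0315 = -2.09.
Two-sided p-value ≈ 2·Φ(−2.088) = 0.0368.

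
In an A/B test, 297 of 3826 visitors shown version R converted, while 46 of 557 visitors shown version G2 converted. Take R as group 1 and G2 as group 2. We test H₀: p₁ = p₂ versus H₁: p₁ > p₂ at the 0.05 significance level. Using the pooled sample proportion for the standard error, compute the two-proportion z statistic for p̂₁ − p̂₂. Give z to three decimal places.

p̂₁ = 297/3826 ≈ 0.07763, p̂₂ = 46/557 ≈ 0.08259.
Pooled p̂ = (297+46)/(3826+557) = 343/4383 = 0.07826.
SE = √(0.0721328 × 0.0020567) = 0.01218.
z = (0.07763 − 0.08259)/0.01218 = -0.00496/0.01218 = -0.407.
p-value = P(Z > -0.407) ≈ 0.6580. With α = 0.05, fail to reject H₀.

z = -0.407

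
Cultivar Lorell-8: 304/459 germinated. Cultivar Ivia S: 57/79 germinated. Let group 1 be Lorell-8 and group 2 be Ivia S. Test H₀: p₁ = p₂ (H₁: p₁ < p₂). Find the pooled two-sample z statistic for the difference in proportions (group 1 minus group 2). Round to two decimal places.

p̂₁ = 304/459 ≈ 0.6623, p̂₂ = 57/79 ≈ 0.7215.
Pooled p̂ = (304+57)/(459+79) = 361/538 = 0.6710.
SE = √(0.220758 × 0.0148369) = 0.0572.
z = (0.6623 − 0.7215)/0.0572 = -0.0592/0.0572 = -1.03.

z = -1.03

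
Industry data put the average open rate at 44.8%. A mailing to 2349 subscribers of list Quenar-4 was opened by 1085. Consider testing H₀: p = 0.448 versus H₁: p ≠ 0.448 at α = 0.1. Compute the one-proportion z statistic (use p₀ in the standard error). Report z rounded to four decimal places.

z = 1.3546

p̂ = 1085/2349 = 0.4618987.
SE = √(p₀(1−p₀)/n) = √(0.2473/2349) = 0.0102605.
z = (0.4618987 − 0.448)/0.0102605 = 0.0138987/0.0102605 = 1.3546.
p-value = 2·P(Z > 1.355) ≈ 0.1755; since p > α = 0.1, fail to reject H₀.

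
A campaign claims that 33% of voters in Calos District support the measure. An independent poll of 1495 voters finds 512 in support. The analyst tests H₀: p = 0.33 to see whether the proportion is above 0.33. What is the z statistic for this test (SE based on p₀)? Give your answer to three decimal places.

p̂ = 512/1495 = 0.342475.
Under H₀, SE = √(0.33·0.67/1495) = √(0.000147893) = 0.012161.
z = (0.342475 − 0.33)/0.012161 = 0.012475/0.012161 = 1.026.
p-value = P(Z > 1.026) ≈ 0.1525.

z = 1.026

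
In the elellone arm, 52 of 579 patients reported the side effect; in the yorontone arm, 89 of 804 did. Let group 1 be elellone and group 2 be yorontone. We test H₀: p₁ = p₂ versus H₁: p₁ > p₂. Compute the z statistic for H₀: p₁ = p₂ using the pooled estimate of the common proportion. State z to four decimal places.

z = -1.2664

p̂₁ = 52/579 = 0.089810, p̂₂ = 89/804 = 0.110697.
Pooled p̂ = (52+89)/(579+804) = 141/1383 = 0.101952.
SE = √(0.091558 × 0.0029709) = 0.016493.
z = (0.089810 − 0.110697)/0.016493 = -0.020887/0.016493 = -1.2664.
p-value = P(Z > -1.266) ≈ 0.8973.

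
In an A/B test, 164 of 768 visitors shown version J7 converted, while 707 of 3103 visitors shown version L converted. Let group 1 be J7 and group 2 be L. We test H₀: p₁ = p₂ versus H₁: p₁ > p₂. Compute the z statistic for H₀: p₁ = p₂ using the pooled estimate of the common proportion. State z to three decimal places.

p̂₁ = 164/768 = 0.21354, p̂₂ = 707/3103 = 0.22784.
Pooled p̂ = (164+707)/(768+3103) = 871/3871 = 0.22501.
SE = √(0.174379 × 0.00162435) = 0.01683.
z = (0.21354 − 0.22784)/0.01683 = -0.01430/0.01683 = -0.850.
p-value = P(Z > -0.850) ≈ 0.8023.

z = -0.850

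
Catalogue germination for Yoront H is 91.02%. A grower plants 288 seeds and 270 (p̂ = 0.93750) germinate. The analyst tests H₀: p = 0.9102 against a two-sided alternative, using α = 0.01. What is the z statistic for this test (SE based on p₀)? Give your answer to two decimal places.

z = 1.62

p̂ = 270/288 ≈ 0.93750.
Under H₀, SE = √(0.9102·0.0898/288) = √(0.000283805) = 0.01685.
z = (0.93750 − 0.9102)/0.01685 = 0.02730/0.01685 = 1.62.
Two-sided p-value ≈ 2·Φ(−1.621) = 0.1051, so at α = 0.01 we fail to reject H₀.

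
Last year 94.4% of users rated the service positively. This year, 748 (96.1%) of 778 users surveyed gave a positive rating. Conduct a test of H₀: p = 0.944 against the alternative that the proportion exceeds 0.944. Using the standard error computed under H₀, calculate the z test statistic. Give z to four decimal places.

p̂ = 748/778 ≈ 0.961440.
Standard error under H₀: √(0.944×0.056/778) = 0.008243.
z = (0.961440 − 0.944)/0.008243 = 0.017440/0.008243 = 2.1157.
p-value = P(Z > 2.116) ≈ 0.0172.

z = 2.1157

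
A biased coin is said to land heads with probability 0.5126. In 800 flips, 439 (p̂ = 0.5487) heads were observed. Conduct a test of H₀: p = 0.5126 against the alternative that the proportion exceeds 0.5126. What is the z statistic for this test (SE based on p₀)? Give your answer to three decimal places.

z = 2.046

p̂ = 439/800 = 0.54875.
Standard error under H₀: √(0.5126×0.4874/800) = 0.01767.
z = (0.54875 − 0.5126)/0.01767 = 0.03615/0.01767 = 2.046.
p-value = P(Z > 2.046) ≈ 0.0204.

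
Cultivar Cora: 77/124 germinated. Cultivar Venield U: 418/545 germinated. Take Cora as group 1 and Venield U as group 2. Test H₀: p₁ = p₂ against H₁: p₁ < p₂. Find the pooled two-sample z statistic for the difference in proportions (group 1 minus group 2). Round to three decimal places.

z = -3.345

p̂₁ = 77/124 ≈ 0.62097, p̂₂ = 418/545 ≈ 0.76697.
Pooled p̂ = (77+418)/(124+545) = 495/669 = 0.73991.
SE = √(0.192443 × 0.00989938) = 0.04365.
z = (0.62097 − 0.76697)/0.04365 = -0.14600/0.04365 = -3.345.
p-value = P(Z < -3.345) ≈ 0.0004.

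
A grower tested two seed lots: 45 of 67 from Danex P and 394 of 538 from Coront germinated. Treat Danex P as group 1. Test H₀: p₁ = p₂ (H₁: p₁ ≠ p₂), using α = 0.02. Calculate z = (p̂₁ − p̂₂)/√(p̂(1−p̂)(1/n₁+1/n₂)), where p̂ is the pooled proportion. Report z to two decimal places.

z = -1.05

p̂₁ = 45/67 = 0.6716, p̂₂ = 394/538 = 0.7323.
Pooled p̂ = (45+394)/(67+538) = 439/605 = 0.7256.
SE = √(0.199096 × 0.0167841) = 0.0578.
z = (0.6716 − 0.7323)/0.0578 = -0.0607/0.0578 = -1.05.
p-value = 2·P(Z > 1.050) ≈ 0.2937; since p > α = 0.02, fail to reject H₀.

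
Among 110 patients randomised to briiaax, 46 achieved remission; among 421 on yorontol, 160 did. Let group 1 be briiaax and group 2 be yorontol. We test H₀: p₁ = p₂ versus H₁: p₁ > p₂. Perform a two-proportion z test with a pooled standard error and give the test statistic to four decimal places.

p̂₁ = 46/110 = 0.418182, p̂₂ = 160/421 = 0.380048.
Pooled p̂ = (46+160)/(110+421) = 206/531 = 0.387947.
SE = √(0.237444 × 0.0114662) = 0.052178.
z = (0.418182 − 0.380048)/0.052178 = 0.038134/0.052178 = 0.7308.
p-value = P(Z > 0.731) ≈ 0.2324.

z = 0.7308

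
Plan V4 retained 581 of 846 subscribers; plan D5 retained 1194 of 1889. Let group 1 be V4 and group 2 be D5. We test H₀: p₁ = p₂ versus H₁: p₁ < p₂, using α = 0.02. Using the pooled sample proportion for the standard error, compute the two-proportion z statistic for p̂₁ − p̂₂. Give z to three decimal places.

z = 2.769

p̂₁ = 581/846 ≈ 0.686761, p̂₂ = 1194/1889 ≈ 0.632080.
Pooled p̂ = (581+1194)/(846+1889) = 1775/2735 = 0.648995.
SE = √(0.227801 × 0.00171141) = 0.019745.
z = (0.686761 − 0.632080)/0.019745 = 0.054681/0.019745 = 2.769.
p-value = P(Z < 2.769) ≈ 0.9972; since p > α = 0.02, fail to reject H₀.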